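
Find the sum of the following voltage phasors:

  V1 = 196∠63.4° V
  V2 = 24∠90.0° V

Step 1 — Convert each phasor to rectangular form:
  V1 = 196·(cos(63.4°) + j·sin(63.4°)) = 87.76 + j175.3 V
  V2 = 24·(cos(90.0°) + j·sin(90.0°)) = 0 + j24 V
Step 2 — Sum components: V_total = 87.76 + j199.3 V.
Step 3 — Convert to polar: |V_total| = 217.7 V, ∠V_total = 66.2°.

V_total = 217.7∠66.2° V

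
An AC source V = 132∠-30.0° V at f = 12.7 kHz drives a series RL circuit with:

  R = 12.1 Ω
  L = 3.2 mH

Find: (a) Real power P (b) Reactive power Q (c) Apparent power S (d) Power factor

Step 1 — Angular frequency: ω = 2π·f = 2π·1.27e+04 = 7.98e+04 rad/s.
Step 2 — Component impedances:
  R: Z = R = 12.1 Ω
  L: Z = jωL = j·7.98e+04·0.0032 = 0 + j255.3 Ω
Step 3 — Series combination: Z_total = R + L = 12.1 + j255.3 Ω = 255.6∠87.3° Ω.
Step 4 — Source phasor: V = 132∠-30.0° V = 114.3 - j66 V.
Step 5 — Current: I = V / Z = -0.2367 - j0.4589 A = 0.5164∠-117.3° A.
Step 6 — Complex power: S = V·I* = 3.226 + j68.08 VA.
Step 7 — Real power: P = Re(S) = 3.226 W.
Step 8 — Reactive power: Q = Im(S) = 68.08 VAR.
Step 9 — Apparent power: |S| = 68.16 VA.
Step 10 — Power factor: PF = P/|S| = 0.04733 (lagging).

(a) P = 3.226 W  (b) Q = 68.08 VAR  (c) S = 68.16 VA  (d) PF = 0.04733 (lagging)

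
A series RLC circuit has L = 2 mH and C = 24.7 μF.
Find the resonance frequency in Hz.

Step 1 — Resonance condition Im(Z)=0 gives ω₀ = 1/√(LC).
Step 2 — ω₀ = 1/√(0.002·2.47e-05) = 4499 rad/s.
Step 3 — f₀ = ω₀/(2π) = 716.1 Hz.

f₀ = 716.1 Hz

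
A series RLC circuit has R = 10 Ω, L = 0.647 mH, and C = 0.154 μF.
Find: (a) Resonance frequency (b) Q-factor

Step 1 — Resonance condition Im(Z)=0 gives ω₀ = 1/√(LC).
Step 2 — ω₀ = 1/√(0.000647·1.54e-07) = 1.002e+05 rad/s.
Step 3 — f₀ = ω₀/(2π) = 1.594e+04 Hz.
Step 4 — Series Q: Q = ω₀L/R = 1.002e+05·0.000647/10 = 6.482.

(a) f₀ = 1.594e+04 Hz  (b) Q = 6.482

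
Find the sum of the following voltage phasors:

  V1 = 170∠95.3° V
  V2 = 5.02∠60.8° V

Step 1 — Convert each phasor to rectangular form:
  V1 = 170·(cos(95.3°) + j·sin(95.3°)) = -15.7 + j169.3 V
  V2 = 5.02·(cos(60.8°) + j·sin(60.8°)) = 2.449 + j4.382 V
Step 2 — Sum components: V_total = -13.25 + j173.7 V.
Step 3 — Convert to polar: |V_total| = 174.2 V, ∠V_total = 94.4°.

V_total = 174.2∠94.4° V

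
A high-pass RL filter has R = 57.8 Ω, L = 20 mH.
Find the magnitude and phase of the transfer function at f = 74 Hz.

Step 1 — Angular frequency: ω = 2π·74 = 465 rad/s.
Step 2 — Transfer function: H(jω) = jωL/(R + jωL).
Step 3 — Numerator jωL = j·9.299; denominator R + jωL = 57.8 + j9.299.
Step 4 — H = 0.02523 + j0.1568.
Step 5 — Magnitude: |H| = 0.1588 (-16.0 dB); phase: φ = 80.9°.

|H| = 0.1588 (-16.0 dB), φ = 80.9°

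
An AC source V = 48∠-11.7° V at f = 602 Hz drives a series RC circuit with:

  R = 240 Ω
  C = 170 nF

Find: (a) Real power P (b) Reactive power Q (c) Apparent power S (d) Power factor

Step 1 — Angular frequency: ω = 2π·f = 2π·602 = 3782 rad/s.
Step 2 — Component impedances:
  R: Z = R = 240 Ω
  C: Z = 1/(jωC) = -j/(ω·C) = 0 - j1555 Ω
Step 3 — Series combination: Z_total = R + C = 240 - j1555 Ω = 1574∠-81.2° Ω.
Step 4 — Source phasor: V = 48∠-11.7° V = 47 - j9.734 V.
Step 5 — Current: I = V / Z = 0.01067 + j0.02858 A = 0.0305∠69.5° A.
Step 6 — Complex power: S = V·I* = 0.2233 - j1.447 VA.
Step 7 — Real power: P = Re(S) = 0.2233 W.
Step 8 — Reactive power: Q = Im(S) = -1.447 VAR.
Step 9 — Apparent power: |S| = 1.464 VA.
Step 10 — Power factor: PF = P/|S| = 0.1525 (leading).

(a) P = 0.2233 W  (b) Q = -1.447 VAR  (c) S = 1.464 VA  (d) PF = 0.1525 (leading)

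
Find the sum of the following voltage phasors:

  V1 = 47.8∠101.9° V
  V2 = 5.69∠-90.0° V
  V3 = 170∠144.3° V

Step 1 — Convert each phasor to rectangular form:
  V1 = 47.8·(cos(101.9°) + j·sin(101.9°)) = -9.857 + j46.77 V
  V2 = 5.69·(cos(-90.0°) + j·sin(-90.0°)) = 0 - j5.69 V
  V3 = 170·(cos(144.3°) + j·sin(144.3°)) = -138.1 + j99.2 V
Step 2 — Sum components: V_total = -147.9 + j140.3 V.
Step 3 — Convert to polar: |V_total| = 203.9 V, ∠V_total = 136.5°.

V_total = 203.9∠136.5° V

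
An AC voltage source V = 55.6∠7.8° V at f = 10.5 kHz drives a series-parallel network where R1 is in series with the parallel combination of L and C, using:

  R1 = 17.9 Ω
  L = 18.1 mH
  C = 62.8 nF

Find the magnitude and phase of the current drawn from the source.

Step 1 — Angular frequency: ω = 2π·f = 2π·1.05e+04 = 6.597e+04 rad/s.
Step 2 — Component impedances:
  R1: Z = R = 17.9 Ω
  L: Z = jωL = j·6.597e+04·0.0181 = 0 + j1194 Ω
  C: Z = 1/(jωC) = -j/(ω·C) = 0 - j241.4 Ω
Step 3 — Parallel branch: L || C = 1/(1/L + 1/C) = 0 - j302.5 Ω.
Step 4 — Series with R1: Z_total = R1 + (L || C) = 17.9 - j302.5 Ω = 303∠-86.6° Ω.
Step 5 — Source phasor: V = 55.6∠7.8° V = 55.09 + j7.546 V.
Step 6 — Ohm's law: I = V / Z_total = (55.09 + j7.546) / (17.9 - j302.5) = -0.01412 + j0.1829 A.
Step 7 — Convert to polar: |I| = 0.1835 A, ∠I = 94.4°.

I = 0.1835∠94.4° A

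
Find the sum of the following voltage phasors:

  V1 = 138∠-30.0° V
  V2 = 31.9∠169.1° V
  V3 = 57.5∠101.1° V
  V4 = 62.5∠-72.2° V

Step 1 — Convert each phasor to rectangular form:
  V1 = 138·(cos(-30.0°) + j·sin(-30.0°)) = 119.5 - j69 V
  V2 = 31.9·(cos(169.1°) + j·sin(169.1°)) = -31.32 + j6.032 V
  V3 = 57.5·(cos(101.1°) + j·sin(101.1°)) = -11.07 + j56.42 V
  V4 = 62.5·(cos(-72.2°) + j·sin(-72.2°)) = 19.11 - j59.51 V
Step 2 — Sum components: V_total = 96.22 - j66.05 V.
Step 3 — Convert to polar: |V_total| = 116.7 V, ∠V_total = -34.5°.

V_total = 116.7∠-34.5° V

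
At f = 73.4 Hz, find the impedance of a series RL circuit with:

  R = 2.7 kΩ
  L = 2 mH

Step 1 — Angular frequency: ω = 2π·f = 2π·73.4 = 461.2 rad/s.
Step 2 — Component impedances:
  R: Z = R = 2700 Ω
  L: Z = jωL = j·461.2·0.002 = 0 + j0.9224 Ω
Step 3 — Series combination: Z_total = R + L = 2700 + j0.9224 Ω = 2700∠0.0° Ω.

Z = 2700 + j0.9224 Ω = 2700∠0.0° Ω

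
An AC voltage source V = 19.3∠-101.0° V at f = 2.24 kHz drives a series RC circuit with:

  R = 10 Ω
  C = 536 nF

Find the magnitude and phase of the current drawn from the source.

Step 1 — Angular frequency: ω = 2π·f = 2π·2240 = 1.407e+04 rad/s.
Step 2 — Component impedances:
  R: Z = R = 10 Ω
  C: Z = 1/(jωC) = -j/(ω·C) = 0 - j132.6 Ω
Step 3 — Series combination: Z_total = R + C = 10 - j132.6 Ω = 132.9∠-85.7° Ω.
Step 4 — Source phasor: V = 19.3∠-101.0° V = -3.683 - j18.95 V.
Step 5 — Ohm's law: I = V / Z_total = (-3.683 - j18.95) / (10 - j132.6) = 0.14 - j0.03834 A.
Step 6 — Convert to polar: |I| = 0.1452 A, ∠I = -15.3°.

I = 0.1452∠-15.3° A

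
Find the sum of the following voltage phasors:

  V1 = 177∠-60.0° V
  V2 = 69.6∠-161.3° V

Step 1 — Convert each phasor to rectangular form:
  V1 = 177·(cos(-60.0°) + j·sin(-60.0°)) = 88.5 - j153.3 V
  V2 = 69.6·(cos(-161.3°) + j·sin(-161.3°)) = -65.93 - j22.31 V
Step 2 — Sum components: V_total = 22.57 - j175.6 V.
Step 3 — Convert to polar: |V_total| = 177 V, ∠V_total = -82.7°.

V_total = 177∠-82.7° V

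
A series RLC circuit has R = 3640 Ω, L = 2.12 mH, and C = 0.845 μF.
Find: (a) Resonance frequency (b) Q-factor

Step 1 — Resonance condition Im(Z)=0 gives ω₀ = 1/√(LC).
Step 2 — ω₀ = 1/√(0.00212·8.45e-07) = 2.363e+04 rad/s.
Step 3 — f₀ = ω₀/(2π) = 3760 Hz.
Step 4 — Series Q: Q = ω₀L/R = 2.363e+04·0.00212/3640 = 0.01376.

(a) f₀ = 3760 Hz  (b) Q = 0.01376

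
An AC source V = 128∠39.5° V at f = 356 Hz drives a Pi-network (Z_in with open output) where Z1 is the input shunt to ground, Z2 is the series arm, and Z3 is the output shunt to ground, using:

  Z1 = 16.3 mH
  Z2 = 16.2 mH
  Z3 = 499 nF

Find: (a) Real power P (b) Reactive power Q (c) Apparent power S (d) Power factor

Step 1 — Angular frequency: ω = 2π·f = 2π·356 = 2237 rad/s.
Step 2 — Component impedances:
  Z1: Z = jωL = j·2237·0.0163 = 0 + j36.46 Ω
  Z2: Z = jωL = j·2237·0.0162 = 0 + j36.24 Ω
  Z3: Z = 1/(jωC) = -j/(ω·C) = 0 - j895.9 Ω
Step 3 — With open output, the series arm Z2 and the output shunt Z3 appear in series to ground: Z2 + Z3 = 0 - j859.7 Ω.
Step 4 — Parallel with input shunt Z1: Z_in = Z1 || (Z2 + Z3) = 0 + j38.07 Ω = 38.07∠90.0° Ω.
Step 5 — Source phasor: V = 128∠39.5° V = 98.77 + j81.42 V.
Step 6 — Current: I = V / Z = 2.138 - j2.594 A = 3.362∠-50.5° A.
Step 7 — Complex power: S = V·I* = 0 + j430.3 VA.
Step 8 — Real power: P = Re(S) = 0 W.
Step 9 — Reactive power: Q = Im(S) = 430.3 VAR.
Step 10 — Apparent power: |S| = 430.3 VA.
Step 11 — Power factor: PF = P/|S| = 0 (lagging).

(a) P = 0 W  (b) Q = 430.3 VAR  (c) S = 430.3 VA  (d) PF = 0 (lagging)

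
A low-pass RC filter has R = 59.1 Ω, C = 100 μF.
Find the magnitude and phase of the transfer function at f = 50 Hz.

Step 1 — Angular frequency: ω = 2π·50 = 314.2 rad/s.
Step 2 — Transfer function: H(jω) = 1/(1 + jωRC).
Step 3 — Denominator: 1 + jωRC = 1 + j·314.2·59.1·0.0001 = 1 + j1.857.
Step 4 — H = 0.2249 - j0.4175.
Step 5 — Magnitude: |H| = 0.4742 (-6.5 dB); phase: φ = -61.7°.

|H| = 0.4742 (-6.5 dB), φ = -61.7°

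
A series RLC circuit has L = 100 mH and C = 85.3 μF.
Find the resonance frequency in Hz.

Step 1 — Resonance condition Im(Z)=0 gives ω₀ = 1/√(LC).
Step 2 — ω₀ = 1/√(0.1·8.53e-05) = 342.4 rad/s.
Step 3 — f₀ = ω₀/(2π) = 54.49 Hz.

f₀ = 54.49 Hz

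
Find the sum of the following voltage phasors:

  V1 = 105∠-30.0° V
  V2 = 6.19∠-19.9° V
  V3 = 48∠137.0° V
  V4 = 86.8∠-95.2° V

Step 1 — Convert each phasor to rectangular form:
  V1 = 105·(cos(-30.0°) + j·sin(-30.0°)) = 90.93 - j52.5 V
  V2 = 6.19·(cos(-19.9°) + j·sin(-19.9°)) = 5.82 - j2.107 V
  V3 = 48·(cos(137.0°) + j·sin(137.0°)) = -35.1 + j32.74 V
  V4 = 86.8·(cos(-95.2°) + j·sin(-95.2°)) = -7.867 - j86.44 V
Step 2 — Sum components: V_total = 53.78 - j108.3 V.
Step 3 — Convert to polar: |V_total| = 120.9 V, ∠V_total = -63.6°.

V_total = 120.9∠-63.6° V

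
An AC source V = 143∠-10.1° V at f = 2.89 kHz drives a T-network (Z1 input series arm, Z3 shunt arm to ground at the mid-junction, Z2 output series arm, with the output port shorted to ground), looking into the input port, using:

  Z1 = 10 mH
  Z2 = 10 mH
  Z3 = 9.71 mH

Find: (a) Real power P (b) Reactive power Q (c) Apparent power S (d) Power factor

Step 1 — Angular frequency: ω = 2π·f = 2π·2890 = 1.816e+04 rad/s.
Step 2 — Component impedances:
  Z1: Z = jωL = j·1.816e+04·0.01 = 0 + j181.6 Ω
  Z2: Z = jωL = j·1.816e+04·0.01 = 0 + j181.6 Ω
  Z3: Z = jωL = j·1.816e+04·0.00971 = 0 + j176.3 Ω
Step 3 — With the output port shorted to ground, the output series arm Z2 runs from the junction to ground; the shunt arm Z3 also runs from the junction to ground. They appear in parallel: Z3 || Z2 = 0 + j89.46 Ω.
Step 4 — Series with input arm Z1: Z_in = Z1 + (Z3 || Z2) = 0 + j271 Ω = 271∠90.0° Ω.
Step 5 — Source phasor: V = 143∠-10.1° V = 140.8 - j25.08 V.
Step 6 — Current: I = V / Z = -0.09252 - j0.5194 A = 0.5276∠-100.1° A.
Step 7 — Complex power: S = V·I* = 0 + j75.45 VA.
Step 8 — Real power: P = Re(S) = 0 W.
Step 9 — Reactive power: Q = Im(S) = 75.45 VAR.
Step 10 — Apparent power: |S| = 75.45 VA.
Step 11 — Power factor: PF = P/|S| = 0 (lagging).

(a) P = 0 W  (b) Q = 75.45 VAR  (c) S = 75.45 VA  (d) PF = 0 (lagging)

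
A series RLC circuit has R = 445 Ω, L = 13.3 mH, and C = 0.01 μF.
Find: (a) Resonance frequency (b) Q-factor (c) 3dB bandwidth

Step 1 — Resonance: ω₀ = 1/√(LC) = 1/√(0.0133·1e-08) = 8.671e+04 rad/s.
Step 2 — f₀ = ω₀/(2π) = 1.38e+04 Hz.
Step 3 — Series Q: Q = ω₀L/R = 8.671e+04·0.0133/445 = 2.592.
Step 4 — Bandwidth: Δω = ω₀/Q = 3.346e+04 rad/s; BW = Δω/(2π) = 5325 Hz.

(a) f₀ = 1.38e+04 Hz  (b) Q = 2.592  (c) BW = 5325 Hz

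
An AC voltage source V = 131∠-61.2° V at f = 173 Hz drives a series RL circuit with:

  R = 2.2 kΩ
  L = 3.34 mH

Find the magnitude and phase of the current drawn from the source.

Step 1 — Angular frequency: ω = 2π·f = 2π·173 = 1087 rad/s.
Step 2 — Component impedances:
  R: Z = R = 2200 Ω
  L: Z = jωL = j·1087·0.00334 = 0 + j3.631 Ω
Step 3 — Series combination: Z_total = R + L = 2200 + j3.631 Ω = 2200∠0.1° Ω.
Step 4 — Source phasor: V = 131∠-61.2° V = 63.11 - j114.8 V.
Step 5 — Ohm's law: I = V / Z_total = (63.11 - j114.8) / (2200 + j3.631) = 0.0286 - j0.05223 A.
Step 6 — Convert to polar: |I| = 0.05955 A, ∠I = -61.3°.

I = 0.05955∠-61.3° A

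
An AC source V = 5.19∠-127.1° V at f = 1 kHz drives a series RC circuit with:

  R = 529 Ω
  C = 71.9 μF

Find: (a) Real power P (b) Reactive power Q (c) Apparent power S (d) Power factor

Step 1 — Angular frequency: ω = 2π·f = 2π·1000 = 6283 rad/s.
Step 2 — Component impedances:
  R: Z = R = 529 Ω
  C: Z = 1/(jωC) = -j/(ω·C) = 0 - j2.214 Ω
Step 3 — Series combination: Z_total = R + C = 529 - j2.214 Ω = 529∠-0.2° Ω.
Step 4 — Source phasor: V = 5.19∠-127.1° V = -3.131 - j4.139 V.
Step 5 — Current: I = V / Z = -0.005885 - j0.00785 A = 0.009811∠-126.9° A.
Step 6 — Complex power: S = V·I* = 0.05092 - j0.0002131 VA.
Step 7 — Real power: P = Re(S) = 0.05092 W.
Step 8 — Reactive power: Q = Im(S) = -0.0002131 VAR.
Step 9 — Apparent power: |S| = 0.05092 VA.
Step 10 — Power factor: PF = P/|S| = 1 (leading).

(a) P = 0.05092 W  (b) Q = -0.0002131 VAR  (c) S = 0.05092 VA  (d) PF = 1 (leading)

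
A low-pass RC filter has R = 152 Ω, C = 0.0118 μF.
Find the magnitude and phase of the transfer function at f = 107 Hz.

Step 1 — Angular frequency: ω = 2π·107 = 672.3 rad/s.
Step 2 — Transfer function: H(jω) = 1/(1 + jωRC).
Step 3 — Denominator: 1 + jωRC = 1 + j·672.3·152·1.18e-08 = 1 + j0.001206.
Step 4 — H = 1 - j0.001206.
Step 5 — Magnitude: |H| = 1 (-0.0 dB); phase: φ = -0.1°.

|H| = 1 (-0.0 dB), φ = -0.1°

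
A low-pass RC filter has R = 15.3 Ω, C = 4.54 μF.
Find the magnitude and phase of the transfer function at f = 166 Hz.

Step 1 — Angular frequency: ω = 2π·166 = 1043 rad/s.
Step 2 — Transfer function: H(jω) = 1/(1 + jωRC).
Step 3 — Denominator: 1 + jωRC = 1 + j·1043·15.3·4.54e-06 = 1 + j0.07245.
Step 4 — H = 0.9948 - j0.07207.
Step 5 — Magnitude: |H| = 0.9974 (-0.0 dB); phase: φ = -4.1°.

|H| = 0.9974 (-0.0 dB), φ = -4.1°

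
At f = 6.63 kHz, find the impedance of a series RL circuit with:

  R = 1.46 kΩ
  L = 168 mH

Step 1 — Angular frequency: ω = 2π·f = 2π·6630 = 4.166e+04 rad/s.
Step 2 — Component impedances:
  R: Z = R = 1460 Ω
  L: Z = jωL = j·4.166e+04·0.168 = 0 + j6998 Ω
Step 3 — Series combination: Z_total = R + L = 1460 + j6998 Ω = 7149∠78.2° Ω.

Z = 1460 + j6998 Ω = 7149∠78.2° Ω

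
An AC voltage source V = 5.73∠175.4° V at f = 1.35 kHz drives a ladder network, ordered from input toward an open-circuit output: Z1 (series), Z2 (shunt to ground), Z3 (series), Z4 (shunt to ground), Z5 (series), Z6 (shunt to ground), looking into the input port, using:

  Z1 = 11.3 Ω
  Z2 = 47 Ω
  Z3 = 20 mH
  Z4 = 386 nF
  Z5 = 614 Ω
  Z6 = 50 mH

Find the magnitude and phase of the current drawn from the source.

Step 1 — Angular frequency: ω = 2π·f = 2π·1350 = 8482 rad/s.
Step 2 — Component impedances:
  Z1: Z = R = 11.3 Ω
  Z2: Z = R = 47 Ω
  Z3: Z = jωL = j·8482·0.02 = 0 + j169.6 Ω
  Z4: Z = 1/(jωC) = -j/(ω·C) = 0 - j305.4 Ω
  Z5: Z = R = 614 Ω
  Z6: Z = jωL = j·8482·0.05 = 0 + j424.1 Ω
Step 3 — Ladder network (open output): work backward from the far end, alternating series and parallel combinations. Z_in = 51.66 - j5.633 Ω = 51.97∠-6.2° Ω.
Step 4 — Source phasor: V = 5.73∠175.4° V = -5.712 + j0.4595 V.
Step 5 — Ohm's law: I = V / Z_total = (-5.712 + j0.4595) / (51.66 - j5.633) = -0.1102 - j0.003123 A.
Step 6 — Convert to polar: |I| = 0.1103 A, ∠I = -178.4°.

I = 0.1103∠-178.4° A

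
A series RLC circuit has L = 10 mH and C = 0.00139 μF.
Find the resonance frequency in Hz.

Step 1 — Resonance condition Im(Z)=0 gives ω₀ = 1/√(LC).
Step 2 — ω₀ = 1/√(0.01·1.39e-09) = 2.682e+05 rad/s.
Step 3 — f₀ = ω₀/(2π) = 4.269e+04 Hz.

f₀ = 4.269e+04 Hz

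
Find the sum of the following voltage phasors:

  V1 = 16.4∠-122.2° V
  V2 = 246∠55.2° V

Step 1 — Convert each phasor to rectangular form:
  V1 = 16.4·(cos(-122.2°) + j·sin(-122.2°)) = -8.739 - j13.88 V
  V2 = 246·(cos(55.2°) + j·sin(55.2°)) = 140.4 + j202 V
Step 2 — Sum components: V_total = 131.7 + j188.1 V.
Step 3 — Convert to polar: |V_total| = 229.6 V, ∠V_total = 55.0°.

V_total = 229.6∠55.0° V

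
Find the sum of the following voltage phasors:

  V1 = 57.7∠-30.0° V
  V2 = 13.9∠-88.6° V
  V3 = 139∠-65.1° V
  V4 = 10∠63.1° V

Step 1 — Convert each phasor to rectangular form:
  V1 = 57.7·(cos(-30.0°) + j·sin(-30.0°)) = 49.97 - j28.85 V
  V2 = 13.9·(cos(-88.6°) + j·sin(-88.6°)) = 0.3396 - j13.9 V
  V3 = 139·(cos(-65.1°) + j·sin(-65.1°)) = 58.52 - j126.1 V
  V4 = 10·(cos(63.1°) + j·sin(63.1°)) = 4.524 + j8.918 V
Step 2 — Sum components: V_total = 113.4 - j159.9 V.
Step 3 — Convert to polar: |V_total| = 196 V, ∠V_total = -54.7°.

V_total = 196∠-54.7° V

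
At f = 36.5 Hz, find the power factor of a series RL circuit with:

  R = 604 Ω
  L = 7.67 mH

Step 1 — Angular frequency: ω = 2π·f = 2π·36.5 = 229.3 rad/s.
Step 2 — Component impedances:
  R: Z = R = 604 Ω
  L: Z = jωL = j·229.3·0.00767 = 0 + j1.759 Ω
Step 3 — Series combination: Z_total = R + L = 604 + j1.759 Ω = 604∠0.2° Ω.
Step 4 — Power factor: PF = cos(φ) = Re(Z)/|Z| = 604/604 = 1.
Step 5 — Type: Im(Z) = 1.759 ⇒ lagging (phase φ = 0.2°).

PF = 1 (lagging, φ = 0.2°)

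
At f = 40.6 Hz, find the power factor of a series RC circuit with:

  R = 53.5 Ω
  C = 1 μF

Step 1 — Angular frequency: ω = 2π·f = 2π·40.6 = 255.1 rad/s.
Step 2 — Component impedances:
  R: Z = R = 53.5 Ω
  C: Z = 1/(jωC) = -j/(ω·C) = 0 - j3920 Ω
Step 3 — Series combination: Z_total = R + C = 53.5 - j3920 Ω = 3920∠-89.2° Ω.
Step 4 — Power factor: PF = cos(φ) = Re(Z)/|Z| = 53.5/3920 = 0.01365.
Step 5 — Type: Im(Z) = -3920 ⇒ leading (phase φ = -89.2°).

PF = 0.01365 (leading, φ = -89.2°)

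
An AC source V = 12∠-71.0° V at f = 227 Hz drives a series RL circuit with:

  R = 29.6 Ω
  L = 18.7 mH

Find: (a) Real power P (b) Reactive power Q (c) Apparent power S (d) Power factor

Step 1 — Angular frequency: ω = 2π·f = 2π·227 = 1426 rad/s.
Step 2 — Component impedances:
  R: Z = R = 29.6 Ω
  L: Z = jωL = j·1426·0.0187 = 0 + j26.67 Ω
Step 3 — Series combination: Z_total = R + L = 29.6 + j26.67 Ω = 39.84∠42.0° Ω.
Step 4 — Source phasor: V = 12∠-71.0° V = 3.907 - j11.35 V.
Step 5 — Current: I = V / Z = -0.1178 - j0.2772 A = 0.3012∠-113.0° A.
Step 6 — Complex power: S = V·I* = 2.685 + j2.419 VA.
Step 7 — Real power: P = Re(S) = 2.685 W.
Step 8 — Reactive power: Q = Im(S) = 2.419 VAR.
Step 9 — Apparent power: |S| = 3.614 VA.
Step 10 — Power factor: PF = P/|S| = 0.7429 (lagging).

(a) P = 2.685 W  (b) Q = 2.419 VAR  (c) S = 3.614 VA  (d) PF = 0.7429 (lagging)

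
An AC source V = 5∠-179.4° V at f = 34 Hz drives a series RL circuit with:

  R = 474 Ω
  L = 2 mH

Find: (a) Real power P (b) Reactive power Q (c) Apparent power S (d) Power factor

Step 1 — Angular frequency: ω = 2π·f = 2π·34 = 213.6 rad/s.
Step 2 — Component impedances:
  R: Z = R = 474 Ω
  L: Z = jωL = j·213.6·0.002 = 0 + j0.4273 Ω
Step 3 — Series combination: Z_total = R + L = 474 + j0.4273 Ω = 474∠0.1° Ω.
Step 4 — Source phasor: V = 5∠-179.4° V = -5 - j0.05236 V.
Step 5 — Current: I = V / Z = -0.01055 - j0.000101 A = 0.01055∠-179.5° A.
Step 6 — Complex power: S = V·I* = 0.05274 + j4.754e-05 VA.
Step 7 — Real power: P = Re(S) = 0.05274 W.
Step 8 — Reactive power: Q = Im(S) = 4.754e-05 VAR.
Step 9 — Apparent power: |S| = 0.05274 VA.
Step 10 — Power factor: PF = P/|S| = 1 (lagging).

(a) P = 0.05274 W  (b) Q = 4.754e-05 VAR  (c) S = 0.05274 VA  (d) PF = 1 (lagging)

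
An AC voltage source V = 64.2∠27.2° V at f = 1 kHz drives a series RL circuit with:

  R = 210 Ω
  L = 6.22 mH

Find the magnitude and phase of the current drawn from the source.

Step 1 — Angular frequency: ω = 2π·f = 2π·1000 = 6283 rad/s.
Step 2 — Component impedances:
  R: Z = R = 210 Ω
  L: Z = jωL = j·6283·0.00622 = 0 + j39.08 Ω
Step 3 — Series combination: Z_total = R + L = 210 + j39.08 Ω = 213.6∠10.5° Ω.
Step 4 — Source phasor: V = 64.2∠27.2° V = 57.1 + j29.35 V.
Step 5 — Ohm's law: I = V / Z_total = (57.1 + j29.35) / (210 + j39.08) = 0.2879 + j0.08615 A.
Step 6 — Convert to polar: |I| = 0.3006 A, ∠I = 16.7°.

I = 0.3006∠16.7° A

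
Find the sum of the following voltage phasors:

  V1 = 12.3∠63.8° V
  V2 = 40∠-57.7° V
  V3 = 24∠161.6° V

Step 1 — Convert each phasor to rectangular form:
  V1 = 12.3·(cos(63.8°) + j·sin(63.8°)) = 5.431 + j11.04 V
  V2 = 40·(cos(-57.7°) + j·sin(-57.7°)) = 21.37 - j33.81 V
  V3 = 24·(cos(161.6°) + j·sin(161.6°)) = -22.77 + j7.576 V
Step 2 — Sum components: V_total = 4.032 - j15.2 V.
Step 3 — Convert to polar: |V_total| = 15.72 V, ∠V_total = -75.1°.

V_total = 15.72∠-75.1° V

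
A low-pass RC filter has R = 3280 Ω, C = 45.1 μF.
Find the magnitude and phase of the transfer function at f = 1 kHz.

Step 1 — Angular frequency: ω = 2π·1000 = 6283 rad/s.
Step 2 — Transfer function: H(jω) = 1/(1 + jωRC).
Step 3 — Denominator: 1 + jωRC = 1 + j·6283·3280·4.51e-05 = 1 + j929.5.
Step 4 — H = 1.158e-06 - j0.001076.
Step 5 — Magnitude: |H| = 0.001076 (-59.4 dB); phase: φ = -89.9°.

|H| = 0.001076 (-59.4 dB), φ = -89.9°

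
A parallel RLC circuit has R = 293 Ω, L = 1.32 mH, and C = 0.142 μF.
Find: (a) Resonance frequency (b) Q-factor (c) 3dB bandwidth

Step 1 — Resonance: ω₀ = 1/√(LC) = 1/√(0.00132·1.42e-07) = 7.304e+04 rad/s.
Step 2 — f₀ = ω₀/(2π) = 1.162e+04 Hz.
Step 3 — Parallel Q: Q = R/(ω₀L) = 293/(7.304e+04·0.00132) = 3.039.
Step 4 — Bandwidth: Δω = ω₀/Q = 2.403e+04 rad/s; BW = Δω/(2π) = 3825 Hz.

(a) f₀ = 1.162e+04 Hz  (b) Q = 3.039  (c) BW = 3825 Hz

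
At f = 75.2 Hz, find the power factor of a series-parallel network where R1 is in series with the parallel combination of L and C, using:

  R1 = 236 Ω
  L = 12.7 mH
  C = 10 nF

Step 1 — Angular frequency: ω = 2π·f = 2π·75.2 = 472.5 rad/s.
Step 2 — Component impedances:
  R1: Z = R = 236 Ω
  L: Z = jωL = j·472.5·0.0127 = 0 + j6.001 Ω
  C: Z = 1/(jωC) = -j/(ω·C) = 0 - j2.116e+05 Ω
Step 3 — Parallel branch: L || C = 1/(1/L + 1/C) = 0 + j6.001 Ω.
Step 4 — Series with R1: Z_total = R1 + (L || C) = 236 + j6.001 Ω = 236.1∠1.5° Ω.
Step 5 — Power factor: PF = cos(φ) = Re(Z)/|Z| = 236/236.08 = 0.9997.
Step 6 — Type: Im(Z) = 6.001 ⇒ lagging (phase φ = 1.5°).

PF = 0.9997 (lagging, φ = 1.5°)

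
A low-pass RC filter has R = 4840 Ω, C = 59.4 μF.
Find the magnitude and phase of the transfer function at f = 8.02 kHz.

Step 1 — Angular frequency: ω = 2π·8020 = 5.039e+04 rad/s.
Step 2 — Transfer function: H(jω) = 1/(1 + jωRC).
Step 3 — Denominator: 1 + jωRC = 1 + j·5.039e+04·4840·5.94e-05 = 1 + j1.449e+04.
Step 4 — H = 4.765e-09 - j6.903e-05.
Step 5 — Magnitude: |H| = 6.903e-05 (-83.2 dB); phase: φ = -90.0°.

|H| = 6.903e-05 (-83.2 dB), φ = -90.0°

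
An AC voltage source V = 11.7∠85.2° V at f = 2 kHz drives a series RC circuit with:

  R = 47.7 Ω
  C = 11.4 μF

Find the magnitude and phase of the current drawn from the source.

Step 1 — Angular frequency: ω = 2π·f = 2π·2000 = 1.257e+04 rad/s.
Step 2 — Component impedances:
  R: Z = R = 47.7 Ω
  C: Z = 1/(jωC) = -j/(ω·C) = 0 - j6.98 Ω
Step 3 — Series combination: Z_total = R + C = 47.7 - j6.98 Ω = 48.21∠-8.3° Ω.
Step 4 — Source phasor: V = 11.7∠85.2° V = 0.979 + j11.66 V.
Step 5 — Ohm's law: I = V / Z_total = (0.979 + j11.66) / (47.7 - j6.98) = -0.01492 + j0.2422 A.
Step 6 — Convert to polar: |I| = 0.2427 A, ∠I = 93.5°.

I = 0.2427∠93.5° A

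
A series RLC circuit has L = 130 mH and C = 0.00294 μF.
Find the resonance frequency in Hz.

Step 1 — Resonance condition Im(Z)=0 gives ω₀ = 1/√(LC).
Step 2 — ω₀ = 1/√(0.13·2.94e-09) = 5.115e+04 rad/s.
Step 3 — f₀ = ω₀/(2π) = 8141 Hz.

f₀ = 8141 Hz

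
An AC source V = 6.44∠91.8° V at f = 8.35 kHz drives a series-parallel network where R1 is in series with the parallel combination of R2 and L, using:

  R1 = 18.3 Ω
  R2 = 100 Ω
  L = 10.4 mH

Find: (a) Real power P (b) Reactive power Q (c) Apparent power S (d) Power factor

Step 1 — Angular frequency: ω = 2π·f = 2π·8350 = 5.246e+04 rad/s.
Step 2 — Component impedances:
  R1: Z = R = 18.3 Ω
  R2: Z = R = 100 Ω
  L: Z = jωL = j·5.246e+04·0.0104 = 0 + j545.6 Ω
Step 3 — Parallel branch: R2 || L = 1/(1/R2 + 1/L) = 96.75 + j17.73 Ω.
Step 4 — Series with R1: Z_total = R1 + (R2 || L) = 115.1 + j17.73 Ω = 116.4∠8.8° Ω.
Step 5 — Source phasor: V = 6.44∠91.8° V = -0.2023 + j6.437 V.
Step 6 — Current: I = V / Z = 0.006705 + j0.05491 A = 0.05532∠83.0° A.
Step 7 — Complex power: S = V·I* = 0.3521 + j0.05427 VA.
Step 8 — Real power: P = Re(S) = 0.3521 W.
Step 9 — Reactive power: Q = Im(S) = 0.05427 VAR.
Step 10 — Apparent power: |S| = 0.3563 VA.
Step 11 — Power factor: PF = P/|S| = 0.9883 (lagging).

(a) P = 0.3521 W  (b) Q = 0.05427 VAR  (c) S = 0.3563 VA  (d) PF = 0.9883 (lagging)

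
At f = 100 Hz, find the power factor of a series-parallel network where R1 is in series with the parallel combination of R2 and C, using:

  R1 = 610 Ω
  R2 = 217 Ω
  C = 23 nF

Step 1 — Angular frequency: ω = 2π·f = 2π·100 = 628.3 rad/s.
Step 2 — Component impedances:
  R1: Z = R = 610 Ω
  R2: Z = R = 217 Ω
  C: Z = 1/(jωC) = -j/(ω·C) = 0 - j6.92e+04 Ω
Step 3 — Parallel branch: R2 || C = 1/(1/R2 + 1/C) = 217 - j0.6805 Ω.
Step 4 — Series with R1: Z_total = R1 + (R2 || C) = 827 - j0.6805 Ω = 827∠-0.0° Ω.
Step 5 — Power factor: PF = cos(φ) = Re(Z)/|Z| = 827/827 = 1.
Step 6 — Type: Im(Z) = -0.6805 ⇒ leading (phase φ = -0.0°).

PF = 1 (leading, φ = -0.0°)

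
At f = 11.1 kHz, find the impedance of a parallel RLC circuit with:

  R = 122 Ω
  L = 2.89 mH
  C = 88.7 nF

Step 1 — Angular frequency: ω = 2π·f = 2π·1.11e+04 = 6.974e+04 rad/s.
Step 2 — Component impedances:
  R: Z = R = 122 Ω
  L: Z = jωL = j·6.974e+04·0.00289 = 0 + j201.6 Ω
  C: Z = 1/(jωC) = -j/(ω·C) = 0 - j161.6 Ω
Step 3 — Parallel combination: 1/Z_total = 1/R + 1/L + 1/C; Z_total = 119.3 - j17.83 Ω = 120.7∠-8.5° Ω.

Z = 119.3 - j17.83 Ω = 120.7∠-8.5° Ω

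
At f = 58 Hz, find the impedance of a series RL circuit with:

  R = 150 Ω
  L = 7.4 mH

Step 1 — Angular frequency: ω = 2π·f = 2π·58 = 364.4 rad/s.
Step 2 — Component impedances:
  R: Z = R = 150 Ω
  L: Z = jωL = j·364.4·0.0074 = 0 + j2.697 Ω
Step 3 — Series combination: Z_total = R + L = 150 + j2.697 Ω = 150∠1.0° Ω.

Z = 150 + j2.697 Ω = 150∠1.0° Ω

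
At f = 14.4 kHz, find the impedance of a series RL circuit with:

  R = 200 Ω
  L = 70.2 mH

Step 1 — Angular frequency: ω = 2π·f = 2π·1.44e+04 = 9.048e+04 rad/s.
Step 2 — Component impedances:
  R: Z = R = 200 Ω
  L: Z = jωL = j·9.048e+04·0.0702 = 0 + j6352 Ω
Step 3 — Series combination: Z_total = R + L = 200 + j6352 Ω = 6355∠88.2° Ω.

Z = 200 + j6352 Ω = 6355∠88.2° Ω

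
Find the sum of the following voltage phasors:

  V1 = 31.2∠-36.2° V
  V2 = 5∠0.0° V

Step 1 — Convert each phasor to rectangular form:
  V1 = 31.2·(cos(-36.2°) + j·sin(-36.2°)) = 25.18 - j18.43 V
  V2 = 5·(cos(0.0°) + j·sin(0.0°)) = 5 V
Step 2 — Sum components: V_total = 30.18 - j18.43 V.
Step 3 — Convert to polar: |V_total| = 35.36 V, ∠V_total = -31.4°.

V_total = 35.36∠-31.4° V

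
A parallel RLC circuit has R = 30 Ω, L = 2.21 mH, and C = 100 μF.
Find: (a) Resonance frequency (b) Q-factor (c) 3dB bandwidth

Step 1 — Resonance: ω₀ = 1/√(LC) = 1/√(0.00221·0.0001) = 2127 rad/s.
Step 2 — f₀ = ω₀/(2π) = 338.6 Hz.
Step 3 — Parallel Q: Q = R/(ω₀L) = 30/(2127·0.00221) = 6.382.
Step 4 — Bandwidth: Δω = ω₀/Q = 333.3 rad/s; BW = Δω/(2π) = 53.05 Hz.

(a) f₀ = 338.6 Hz  (b) Q = 6.382  (c) BW = 53.05 Hz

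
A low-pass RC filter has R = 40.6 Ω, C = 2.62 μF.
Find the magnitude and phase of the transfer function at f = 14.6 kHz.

Step 1 — Angular frequency: ω = 2π·1.46e+04 = 9.173e+04 rad/s.
Step 2 — Transfer function: H(jω) = 1/(1 + jωRC).
Step 3 — Denominator: 1 + jωRC = 1 + j·9.173e+04·40.6·2.62e-06 = 1 + j9.758.
Step 4 — H = 0.01039 - j0.1014.
Step 5 — Magnitude: |H| = 0.1019 (-19.8 dB); phase: φ = -84.1°.

|H| = 0.1019 (-19.8 dB), φ = -84.1°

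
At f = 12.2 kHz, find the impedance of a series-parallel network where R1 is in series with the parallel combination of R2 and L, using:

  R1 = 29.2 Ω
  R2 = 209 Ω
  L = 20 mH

Step 1 — Angular frequency: ω = 2π·f = 2π·1.22e+04 = 7.665e+04 rad/s.
Step 2 — Component impedances:
  R1: Z = R = 29.2 Ω
  R2: Z = R = 209 Ω
  L: Z = jωL = j·7.665e+04·0.02 = 0 + j1533 Ω
Step 3 — Parallel branch: R2 || L = 1/(1/R2 + 1/L) = 205.2 + j27.97 Ω.
Step 4 — Series with R1: Z_total = R1 + (R2 || L) = 234.4 + j27.97 Ω = 236∠6.8° Ω.

Z = 234.4 + j27.97 Ω = 236∠6.8° Ω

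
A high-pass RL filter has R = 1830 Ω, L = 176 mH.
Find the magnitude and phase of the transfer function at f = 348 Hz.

Step 1 — Angular frequency: ω = 2π·348 = 2187 rad/s.
Step 2 — Transfer function: H(jω) = jωL/(R + jωL).
Step 3 — Numerator jωL = j·384.8; denominator R + jωL = 1830 + j384.8.
Step 4 — H = 0.04235 + j0.2014.
Step 5 — Magnitude: |H| = 0.2058 (-13.7 dB); phase: φ = 78.1°.

|H| = 0.2058 (-13.7 dB), φ = 78.1°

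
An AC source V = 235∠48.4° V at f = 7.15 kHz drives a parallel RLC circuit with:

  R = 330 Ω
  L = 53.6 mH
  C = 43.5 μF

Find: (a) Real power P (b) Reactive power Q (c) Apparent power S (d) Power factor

Step 1 — Angular frequency: ω = 2π·f = 2π·7150 = 4.492e+04 rad/s.
Step 2 — Component impedances:
  R: Z = R = 330 Ω
  L: Z = jωL = j·4.492e+04·0.0536 = 0 + j2408 Ω
  C: Z = 1/(jωC) = -j/(ω·C) = 0 - j0.5117 Ω
Step 3 — Parallel combination: 1/Z_total = 1/R + 1/L + 1/C; Z_total = 0.0007938 - j0.5118 Ω = 0.5118∠-89.9° Ω.
Step 4 — Source phasor: V = 235∠48.4° V = 156 + j175.7 V.
Step 5 — Current: I = V / Z = -342.9 + j305.4 A = 459.1∠138.3° A.
Step 6 — Complex power: S = V·I* = 167.3 - j1.079e+05 VA.
Step 7 — Real power: P = Re(S) = 167.3 W.
Step 8 — Reactive power: Q = Im(S) = -1.079e+05 VAR.
Step 9 — Apparent power: |S| = 1.079e+05 VA.
Step 10 — Power factor: PF = P/|S| = 0.001551 (leading).

(a) P = 167.3 W  (b) Q = -1.079e+05 VAR  (c) S = 1.079e+05 VA  (d) PF = 0.001551 (leading)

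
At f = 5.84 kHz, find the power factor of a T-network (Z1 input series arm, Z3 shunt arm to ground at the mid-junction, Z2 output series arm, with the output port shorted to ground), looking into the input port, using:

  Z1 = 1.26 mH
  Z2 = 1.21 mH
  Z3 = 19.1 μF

Step 1 — Angular frequency: ω = 2π·f = 2π·5840 = 3.669e+04 rad/s.
Step 2 — Component impedances:
  Z1: Z = jωL = j·3.669e+04·0.00126 = 0 + j46.23 Ω
  Z2: Z = jωL = j·3.669e+04·0.00121 = 0 + j44.4 Ω
  Z3: Z = 1/(jωC) = -j/(ω·C) = 0 - j1.427 Ω
Step 3 — With the output port shorted to ground, the output series arm Z2 runs from the junction to ground; the shunt arm Z3 also runs from the junction to ground. They appear in parallel: Z3 || Z2 = 0 - j1.474 Ω.
Step 4 — Series with input arm Z1: Z_in = Z1 + (Z3 || Z2) = 0 + j44.76 Ω = 44.76∠90.0° Ω.
Step 5 — Power factor: PF = cos(φ) = Re(Z)/|Z| = 0/44.76 = 0.
Step 6 — Type: Im(Z) = 44.76 ⇒ lagging (phase φ = 90.0°).

PF = 0 (lagging, φ = 90.0°)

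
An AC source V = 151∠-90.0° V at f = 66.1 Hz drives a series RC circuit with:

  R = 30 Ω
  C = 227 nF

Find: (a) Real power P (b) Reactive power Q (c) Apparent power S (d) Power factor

Step 1 — Angular frequency: ω = 2π·f = 2π·66.1 = 415.3 rad/s.
Step 2 — Component impedances:
  R: Z = R = 30 Ω
  C: Z = 1/(jωC) = -j/(ω·C) = 0 - j1.061e+04 Ω
Step 3 — Series combination: Z_total = R + C = 30 - j1.061e+04 Ω = 1.061e+04∠-89.8° Ω.
Step 4 — Source phasor: V = 151∠-90.0° V = 0 - j151 V.
Step 5 — Current: I = V / Z = 0.01424 - j4.026e-05 A = 0.01424∠-0.2° A.
Step 6 — Complex power: S = V·I* = 0.00608 - j2.15 VA.
Step 7 — Real power: P = Re(S) = 0.00608 W.
Step 8 — Reactive power: Q = Im(S) = -2.15 VAR.
Step 9 — Apparent power: |S| = 2.15 VA.
Step 10 — Power factor: PF = P/|S| = 0.002828 (leading).

(a) P = 0.00608 W  (b) Q = -2.15 VAR  (c) S = 2.15 VA  (d) PF = 0.002828 (leading)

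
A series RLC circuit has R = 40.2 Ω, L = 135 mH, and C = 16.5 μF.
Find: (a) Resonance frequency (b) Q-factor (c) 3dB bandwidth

Step 1 — Resonance condition Im(Z)=0 gives ω₀ = 1/√(LC).
Step 2 — ω₀ = 1/√(0.135·1.65e-05) = 670 rad/s.
Step 3 — f₀ = ω₀/(2π) = 106.6 Hz.
Step 4 — Series Q: Q = ω₀L/R = 670·0.135/40.2 = 2.25.
Step 5 — 3dB bandwidth: Δω = ω₀/Q = 297.8 rad/s; BW = Δω/(2π) = 47.39 Hz.

(a) f₀ = 106.6 Hz  (b) Q = 2.25  (c) BW = 47.39 Hz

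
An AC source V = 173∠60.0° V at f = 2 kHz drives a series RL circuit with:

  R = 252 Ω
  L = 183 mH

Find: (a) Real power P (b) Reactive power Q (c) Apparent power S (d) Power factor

Step 1 — Angular frequency: ω = 2π·f = 2π·2000 = 1.257e+04 rad/s.
Step 2 — Component impedances:
  R: Z = R = 252 Ω
  L: Z = jωL = j·1.257e+04·0.183 = 0 + j2300 Ω
Step 3 — Series combination: Z_total = R + L = 252 + j2300 Ω = 2313∠83.7° Ω.
Step 4 — Source phasor: V = 173∠60.0° V = 86.5 + j149.8 V.
Step 5 — Current: I = V / Z = 0.06845 - j0.03011 A = 0.07478∠-23.7° A.
Step 6 — Complex power: S = V·I* = 1.409 + j12.86 VA.
Step 7 — Real power: P = Re(S) = 1.409 W.
Step 8 — Reactive power: Q = Im(S) = 12.86 VAR.
Step 9 — Apparent power: |S| = 12.94 VA.
Step 10 — Power factor: PF = P/|S| = 0.1089 (lagging).

(a) P = 1.409 W  (b) Q = 12.86 VAR  (c) S = 12.94 VA  (d) PF = 0.1089 (lagging)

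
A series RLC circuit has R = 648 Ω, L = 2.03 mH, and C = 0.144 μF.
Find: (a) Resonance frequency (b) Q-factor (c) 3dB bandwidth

Step 1 — Resonance: ω₀ = 1/√(LC) = 1/√(0.00203·1.44e-07) = 5.849e+04 rad/s.
Step 2 — f₀ = ω₀/(2π) = 9309 Hz.
Step 3 — Series Q: Q = ω₀L/R = 5.849e+04·0.00203/648 = 0.1832.
Step 4 — Bandwidth: Δω = ω₀/Q = 3.192e+05 rad/s; BW = Δω/(2π) = 5.08e+04 Hz.

(a) f₀ = 9309 Hz  (b) Q = 0.1832  (c) BW = 5.08e+04 Hz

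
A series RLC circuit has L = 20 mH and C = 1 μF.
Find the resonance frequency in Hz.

Step 1 — Resonance condition Im(Z)=0 gives ω₀ = 1/√(LC).
Step 2 — ω₀ = 1/√(0.02·1e-06) = 7071 rad/s.
Step 3 — f₀ = ω₀/(2π) = 1125 Hz.

f₀ = 1125 Hz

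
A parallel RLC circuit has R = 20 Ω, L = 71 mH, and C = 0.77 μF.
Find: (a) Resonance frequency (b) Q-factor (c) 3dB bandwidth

Step 1 — Resonance: ω₀ = 1/√(LC) = 1/√(0.071·7.7e-07) = 4277 rad/s.
Step 2 — f₀ = ω₀/(2π) = 680.7 Hz.
Step 3 — Parallel Q: Q = R/(ω₀L) = 20/(4277·0.071) = 0.06586.
Step 4 — Bandwidth: Δω = ω₀/Q = 6.494e+04 rad/s; BW = Δω/(2π) = 1.033e+04 Hz.

(a) f₀ = 680.7 Hz  (b) Q = 0.06586  (c) BW = 1.033e+04 Hz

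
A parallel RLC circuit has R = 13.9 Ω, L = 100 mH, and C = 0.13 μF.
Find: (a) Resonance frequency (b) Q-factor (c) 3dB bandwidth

Step 1 — Resonance: ω₀ = 1/√(LC) = 1/√(0.1·1.3e-07) = 8771 rad/s.
Step 2 — f₀ = ω₀/(2π) = 1396 Hz.
Step 3 — Parallel Q: Q = R/(ω₀L) = 13.9/(8771·0.1) = 0.01585.
Step 4 — Bandwidth: Δω = ω₀/Q = 5.534e+05 rad/s; BW = Δω/(2π) = 8.808e+04 Hz.

(a) f₀ = 1396 Hz  (b) Q = 0.01585  (c) BW = 8.808e+04 Hz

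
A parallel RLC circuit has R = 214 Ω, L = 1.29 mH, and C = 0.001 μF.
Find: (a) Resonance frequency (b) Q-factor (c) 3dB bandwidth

Step 1 — Resonance: ω₀ = 1/√(LC) = 1/√(0.00129·1e-09) = 8.805e+05 rad/s.
Step 2 — f₀ = ω₀/(2π) = 1.401e+05 Hz.
Step 3 — Parallel Q: Q = R/(ω₀L) = 214/(8.805e+05·0.00129) = 0.1884.
Step 4 — Bandwidth: Δω = ω₀/Q = 4.673e+06 rad/s; BW = Δω/(2π) = 7.437e+05 Hz.

(a) f₀ = 1.401e+05 Hz  (b) Q = 0.1884  (c) BW = 7.437e+05 Hz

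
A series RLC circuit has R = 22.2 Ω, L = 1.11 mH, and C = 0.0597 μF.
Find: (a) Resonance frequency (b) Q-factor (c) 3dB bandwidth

Step 1 — Resonance: ω₀ = 1/√(LC) = 1/√(0.00111·5.97e-08) = 1.228e+05 rad/s.
Step 2 — f₀ = ω₀/(2π) = 1.955e+04 Hz.
Step 3 — Series Q: Q = ω₀L/R = 1.228e+05·0.00111/22.2 = 6.142.
Step 4 — Bandwidth: Δω = ω₀/Q = 2e+04 rad/s; BW = Δω/(2π) = 3183 Hz.

(a) f₀ = 1.955e+04 Hz  (b) Q = 6.142  (c) BW = 3183 Hz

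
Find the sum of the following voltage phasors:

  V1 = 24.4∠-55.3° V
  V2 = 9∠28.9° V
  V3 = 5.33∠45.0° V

Step 1 — Convert each phasor to rectangular form:
  V1 = 24.4·(cos(-55.3°) + j·sin(-55.3°)) = 13.89 - j20.06 V
  V2 = 9·(cos(28.9°) + j·sin(28.9°)) = 7.879 + j4.35 V
  V3 = 5.33·(cos(45.0°) + j·sin(45.0°)) = 3.769 + j3.769 V
Step 2 — Sum components: V_total = 25.54 - j11.94 V.
Step 3 — Convert to polar: |V_total| = 28.19 V, ∠V_total = -25.1°.

V_total = 28.19∠-25.1° V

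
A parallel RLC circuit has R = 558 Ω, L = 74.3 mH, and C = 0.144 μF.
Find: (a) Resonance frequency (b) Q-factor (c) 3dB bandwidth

Step 1 — Resonance: ω₀ = 1/√(LC) = 1/√(0.0743·1.44e-07) = 9668 rad/s.
Step 2 — f₀ = ω₀/(2π) = 1539 Hz.
Step 3 — Parallel Q: Q = R/(ω₀L) = 558/(9668·0.0743) = 0.7768.
Step 4 — Bandwidth: Δω = ω₀/Q = 1.245e+04 rad/s; BW = Δω/(2π) = 1981 Hz.

(a) f₀ = 1539 Hz  (b) Q = 0.7768  (c) BW = 1981 Hz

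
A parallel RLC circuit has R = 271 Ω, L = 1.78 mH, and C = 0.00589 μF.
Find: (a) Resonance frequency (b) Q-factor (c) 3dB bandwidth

Step 1 — Resonance: ω₀ = 1/√(LC) = 1/√(0.00178·5.89e-09) = 3.088e+05 rad/s.
Step 2 — f₀ = ω₀/(2π) = 4.915e+04 Hz.
Step 3 — Parallel Q: Q = R/(ω₀L) = 271/(3.088e+05·0.00178) = 0.493.
Step 4 — Bandwidth: Δω = ω₀/Q = 6.265e+05 rad/s; BW = Δω/(2π) = 9.971e+04 Hz.

(a) f₀ = 4.915e+04 Hz  (b) Q = 0.493  (c) BW = 9.971e+04 Hz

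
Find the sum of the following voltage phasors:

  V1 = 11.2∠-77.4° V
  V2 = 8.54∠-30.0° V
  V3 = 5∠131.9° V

Step 1 — Convert each phasor to rectangular form:
  V1 = 11.2·(cos(-77.4°) + j·sin(-77.4°)) = 2.443 - j10.93 V
  V2 = 8.54·(cos(-30.0°) + j·sin(-30.0°)) = 7.396 - j4.27 V
  V3 = 5·(cos(131.9°) + j·sin(131.9°)) = -3.339 + j3.722 V
Step 2 — Sum components: V_total = 6.5 - j11.48 V.
Step 3 — Convert to polar: |V_total| = 13.19 V, ∠V_total = -60.5°.

V_total = 13.19∠-60.5° V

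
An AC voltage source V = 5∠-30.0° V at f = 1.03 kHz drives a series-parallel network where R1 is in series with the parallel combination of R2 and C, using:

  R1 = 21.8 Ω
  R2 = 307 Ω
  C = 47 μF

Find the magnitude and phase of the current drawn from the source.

Step 1 — Angular frequency: ω = 2π·f = 2π·1030 = 6472 rad/s.
Step 2 — Component impedances:
  R1: Z = R = 21.8 Ω
  R2: Z = R = 307 Ω
  C: Z = 1/(jωC) = -j/(ω·C) = 0 - j3.288 Ω
Step 3 — Parallel branch: R2 || C = 1/(1/R2 + 1/C) = 0.0352 - j3.287 Ω.
Step 4 — Series with R1: Z_total = R1 + (R2 || C) = 21.84 - j3.287 Ω = 22.08∠-8.6° Ω.
Step 5 — Source phasor: V = 5∠-30.0° V = 4.33 - j2.5 V.
Step 6 — Ohm's law: I = V / Z_total = (4.33 - j2.5) / (21.84 - j3.287) = 0.2108 - j0.08276 A.
Step 7 — Convert to polar: |I| = 0.2264 A, ∠I = -21.4°.

I = 0.2264∠-21.4° A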